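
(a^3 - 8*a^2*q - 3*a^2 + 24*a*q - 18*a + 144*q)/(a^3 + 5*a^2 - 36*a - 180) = (a^2 - 8*a*q + 3*a - 24*q)/(a^2 + 11*a + 30)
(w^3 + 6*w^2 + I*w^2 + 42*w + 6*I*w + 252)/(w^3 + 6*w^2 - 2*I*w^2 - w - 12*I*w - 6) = (w^2 + I*w + 42)/(w^2 - 2*I*w - 1)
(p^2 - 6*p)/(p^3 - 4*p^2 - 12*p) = 1/(p + 2)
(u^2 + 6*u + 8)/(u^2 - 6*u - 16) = (u + 4)/(u - 8)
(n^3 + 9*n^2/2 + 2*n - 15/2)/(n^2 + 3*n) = n + 3/2 - 5/(2*n)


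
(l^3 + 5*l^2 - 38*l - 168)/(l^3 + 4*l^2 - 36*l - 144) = (l + 7)/(l + 6)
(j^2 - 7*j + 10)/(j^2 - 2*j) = (j - 5)/j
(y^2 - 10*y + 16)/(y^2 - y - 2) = (y - 8)/(y + 1)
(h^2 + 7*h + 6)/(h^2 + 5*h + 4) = (h + 6)/(h + 4)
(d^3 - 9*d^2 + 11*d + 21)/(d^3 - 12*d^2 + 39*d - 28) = (d^2 - 2*d - 3)/(d^2 - 5*d + 4)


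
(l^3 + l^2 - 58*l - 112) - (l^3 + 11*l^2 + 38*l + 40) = -10*l^2 - 96*l - 152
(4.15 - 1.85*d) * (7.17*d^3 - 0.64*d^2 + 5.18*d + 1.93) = -13.2645*d^4 + 30.9395*d^3 - 12.239*d^2 + 17.9265*d + 8.0095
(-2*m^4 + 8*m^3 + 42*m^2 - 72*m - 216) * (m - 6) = -2*m^5 + 20*m^4 - 6*m^3 - 324*m^2 + 216*m + 1296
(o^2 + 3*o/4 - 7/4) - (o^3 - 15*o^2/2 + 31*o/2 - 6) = -o^3 + 17*o^2/2 - 59*o/4 + 17/4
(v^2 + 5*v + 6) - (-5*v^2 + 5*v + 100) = 6*v^2 - 94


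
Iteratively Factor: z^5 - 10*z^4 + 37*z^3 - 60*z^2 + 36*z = (z - 3)*(z^4 - 7*z^3 + 16*z^2 - 12*z) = (z - 3)^2*(z^3 - 4*z^2 + 4*z) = (z - 3)^2*(z - 2)*(z^2 - 2*z) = (z - 3)^2*(z - 2)^2*(z)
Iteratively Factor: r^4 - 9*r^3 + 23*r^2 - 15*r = (r)*(r^3 - 9*r^2 + 23*r - 15) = r*(r - 5)*(r^2 - 4*r + 3) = r*(r - 5)*(r - 1)*(r - 3)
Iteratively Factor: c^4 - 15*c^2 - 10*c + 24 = (c - 1)*(c^3 + c^2 - 14*c - 24) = (c - 4)*(c - 1)*(c^2 + 5*c + 6) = (c - 4)*(c - 1)*(c + 2)*(c + 3)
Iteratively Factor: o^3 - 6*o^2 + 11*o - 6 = (o - 2)*(o^2 - 4*o + 3) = (o - 3)*(o - 2)*(o - 1)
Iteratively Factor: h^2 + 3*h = (h)*(h + 3)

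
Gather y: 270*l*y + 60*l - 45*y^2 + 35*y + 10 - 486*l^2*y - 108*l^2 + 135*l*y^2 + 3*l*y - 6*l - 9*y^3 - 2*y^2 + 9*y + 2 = -108*l^2 + 54*l - 9*y^3 + y^2*(135*l - 47) + y*(-486*l^2 + 273*l + 44) + 12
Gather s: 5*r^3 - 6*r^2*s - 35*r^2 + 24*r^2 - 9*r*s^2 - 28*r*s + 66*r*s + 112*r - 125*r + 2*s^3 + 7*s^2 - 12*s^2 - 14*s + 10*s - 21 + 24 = 5*r^3 - 11*r^2 - 13*r + 2*s^3 + s^2*(-9*r - 5) + s*(-6*r^2 + 38*r - 4) + 3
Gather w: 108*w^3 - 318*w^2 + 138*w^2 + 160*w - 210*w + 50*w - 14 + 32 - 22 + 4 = 108*w^3 - 180*w^2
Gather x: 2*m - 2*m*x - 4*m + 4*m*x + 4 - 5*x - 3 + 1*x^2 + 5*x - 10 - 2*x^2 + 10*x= -2*m - x^2 + x*(2*m + 10) - 9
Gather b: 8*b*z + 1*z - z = 8*b*z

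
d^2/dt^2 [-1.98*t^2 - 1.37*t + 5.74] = -3.96000000000000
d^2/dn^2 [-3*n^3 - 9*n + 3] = -18*n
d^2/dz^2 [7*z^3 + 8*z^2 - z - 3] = 42*z + 16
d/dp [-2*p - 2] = -2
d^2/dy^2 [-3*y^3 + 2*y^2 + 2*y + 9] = 4 - 18*y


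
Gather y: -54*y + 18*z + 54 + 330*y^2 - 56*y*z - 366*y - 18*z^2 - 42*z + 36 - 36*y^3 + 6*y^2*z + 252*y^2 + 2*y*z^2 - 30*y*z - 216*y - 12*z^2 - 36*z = -36*y^3 + y^2*(6*z + 582) + y*(2*z^2 - 86*z - 636) - 30*z^2 - 60*z + 90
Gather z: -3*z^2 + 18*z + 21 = -3*z^2 + 18*z + 21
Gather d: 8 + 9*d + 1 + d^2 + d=d^2 + 10*d + 9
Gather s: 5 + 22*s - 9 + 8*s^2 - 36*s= 8*s^2 - 14*s - 4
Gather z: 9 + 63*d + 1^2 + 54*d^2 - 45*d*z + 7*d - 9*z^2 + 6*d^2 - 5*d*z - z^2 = 60*d^2 - 50*d*z + 70*d - 10*z^2 + 10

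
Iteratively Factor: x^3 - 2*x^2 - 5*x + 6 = (x - 3)*(x^2 + x - 2) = (x - 3)*(x - 1)*(x + 2)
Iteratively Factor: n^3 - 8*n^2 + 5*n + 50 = (n + 2)*(n^2 - 10*n + 25) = (n - 5)*(n + 2)*(n - 5)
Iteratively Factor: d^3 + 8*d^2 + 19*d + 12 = (d + 1)*(d^2 + 7*d + 12) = (d + 1)*(d + 4)*(d + 3)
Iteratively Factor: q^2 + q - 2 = (q + 2)*(q - 1)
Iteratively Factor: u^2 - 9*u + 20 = (u - 5)*(u - 4)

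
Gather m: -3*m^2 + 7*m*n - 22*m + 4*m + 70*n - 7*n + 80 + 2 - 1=-3*m^2 + m*(7*n - 18) + 63*n + 81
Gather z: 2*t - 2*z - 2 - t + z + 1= t - z - 1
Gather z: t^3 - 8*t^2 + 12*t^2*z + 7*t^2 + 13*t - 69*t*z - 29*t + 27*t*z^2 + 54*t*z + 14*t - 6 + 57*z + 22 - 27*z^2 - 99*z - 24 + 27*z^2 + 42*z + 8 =t^3 - t^2 + 27*t*z^2 - 2*t + z*(12*t^2 - 15*t)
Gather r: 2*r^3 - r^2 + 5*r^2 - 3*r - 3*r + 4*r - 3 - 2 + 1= 2*r^3 + 4*r^2 - 2*r - 4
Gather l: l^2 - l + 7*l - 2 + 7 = l^2 + 6*l + 5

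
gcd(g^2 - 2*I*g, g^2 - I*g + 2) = g - 2*I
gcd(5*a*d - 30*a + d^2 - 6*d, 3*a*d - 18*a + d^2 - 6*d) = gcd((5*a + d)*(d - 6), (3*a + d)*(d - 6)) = d - 6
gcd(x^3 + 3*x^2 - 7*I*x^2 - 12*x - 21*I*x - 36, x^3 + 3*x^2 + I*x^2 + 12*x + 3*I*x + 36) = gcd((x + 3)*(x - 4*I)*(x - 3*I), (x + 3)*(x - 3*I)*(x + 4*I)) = x^2 + x*(3 - 3*I) - 9*I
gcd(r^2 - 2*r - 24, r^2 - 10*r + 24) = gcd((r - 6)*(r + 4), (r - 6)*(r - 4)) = r - 6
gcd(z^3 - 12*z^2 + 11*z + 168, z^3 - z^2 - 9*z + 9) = z + 3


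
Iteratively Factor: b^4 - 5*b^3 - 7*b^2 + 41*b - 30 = (b - 5)*(b^3 - 7*b + 6) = (b - 5)*(b - 1)*(b^2 + b - 6) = (b - 5)*(b - 2)*(b - 1)*(b + 3)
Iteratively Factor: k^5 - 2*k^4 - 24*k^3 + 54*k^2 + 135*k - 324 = (k + 3)*(k^4 - 5*k^3 - 9*k^2 + 81*k - 108) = (k - 3)*(k + 3)*(k^3 - 2*k^2 - 15*k + 36) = (k - 3)^2*(k + 3)*(k^2 + k - 12) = (k - 3)^2*(k + 3)*(k + 4)*(k - 3)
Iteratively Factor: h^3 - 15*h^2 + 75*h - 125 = (h - 5)*(h^2 - 10*h + 25) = (h - 5)^2*(h - 5)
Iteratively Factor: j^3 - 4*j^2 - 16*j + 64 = (j - 4)*(j^2 - 16) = (j - 4)*(j + 4)*(j - 4)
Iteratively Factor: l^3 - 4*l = (l - 2)*(l^2 + 2*l) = l*(l - 2)*(l + 2)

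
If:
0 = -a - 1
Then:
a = -1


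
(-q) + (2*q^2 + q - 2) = 2*q^2 - 2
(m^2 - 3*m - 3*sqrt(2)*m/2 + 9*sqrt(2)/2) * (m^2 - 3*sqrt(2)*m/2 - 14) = m^4 - 3*sqrt(2)*m^3 - 3*m^3 - 19*m^2/2 + 9*sqrt(2)*m^2 + 57*m/2 + 21*sqrt(2)*m - 63*sqrt(2)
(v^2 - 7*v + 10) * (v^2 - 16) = v^4 - 7*v^3 - 6*v^2 + 112*v - 160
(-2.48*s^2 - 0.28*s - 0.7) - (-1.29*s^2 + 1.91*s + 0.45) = -1.19*s^2 - 2.19*s - 1.15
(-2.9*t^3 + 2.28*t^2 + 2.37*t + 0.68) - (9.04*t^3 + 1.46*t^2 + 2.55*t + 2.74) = -11.94*t^3 + 0.82*t^2 - 0.18*t - 2.06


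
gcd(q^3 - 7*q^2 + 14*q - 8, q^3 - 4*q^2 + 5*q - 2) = q^2 - 3*q + 2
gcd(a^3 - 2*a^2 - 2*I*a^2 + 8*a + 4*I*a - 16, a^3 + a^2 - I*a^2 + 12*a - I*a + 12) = a - 4*I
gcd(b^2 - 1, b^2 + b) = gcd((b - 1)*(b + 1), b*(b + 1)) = b + 1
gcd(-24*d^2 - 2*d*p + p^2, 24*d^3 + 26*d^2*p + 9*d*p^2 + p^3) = 4*d + p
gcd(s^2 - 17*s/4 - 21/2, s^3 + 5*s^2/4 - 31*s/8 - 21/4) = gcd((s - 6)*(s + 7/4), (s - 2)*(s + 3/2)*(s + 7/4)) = s + 7/4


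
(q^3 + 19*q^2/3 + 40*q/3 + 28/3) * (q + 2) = q^4 + 25*q^3/3 + 26*q^2 + 36*q + 56/3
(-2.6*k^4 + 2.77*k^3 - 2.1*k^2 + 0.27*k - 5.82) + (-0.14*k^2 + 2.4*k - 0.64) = -2.6*k^4 + 2.77*k^3 - 2.24*k^2 + 2.67*k - 6.46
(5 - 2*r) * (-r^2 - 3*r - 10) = 2*r^3 + r^2 + 5*r - 50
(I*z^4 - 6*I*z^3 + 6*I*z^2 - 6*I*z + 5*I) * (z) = I*z^5 - 6*I*z^4 + 6*I*z^3 - 6*I*z^2 + 5*I*z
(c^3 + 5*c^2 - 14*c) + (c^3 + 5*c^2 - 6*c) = 2*c^3 + 10*c^2 - 20*c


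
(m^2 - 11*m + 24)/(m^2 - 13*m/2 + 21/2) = 2*(m - 8)/(2*m - 7)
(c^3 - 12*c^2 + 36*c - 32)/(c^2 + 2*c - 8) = (c^2 - 10*c + 16)/(c + 4)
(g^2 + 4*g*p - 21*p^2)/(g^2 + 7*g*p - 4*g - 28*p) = (g - 3*p)/(g - 4)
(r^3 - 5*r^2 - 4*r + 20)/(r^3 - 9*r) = (r^3 - 5*r^2 - 4*r + 20)/(r*(r^2 - 9))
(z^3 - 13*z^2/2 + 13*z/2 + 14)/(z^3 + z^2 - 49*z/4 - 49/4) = 2*(z - 4)/(2*z + 7)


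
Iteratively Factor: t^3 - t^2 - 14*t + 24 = (t - 2)*(t^2 + t - 12) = (t - 3)*(t - 2)*(t + 4)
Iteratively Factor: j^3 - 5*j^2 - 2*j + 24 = (j + 2)*(j^2 - 7*j + 12) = (j - 4)*(j + 2)*(j - 3)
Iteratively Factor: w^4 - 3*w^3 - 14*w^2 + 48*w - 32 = (w - 1)*(w^3 - 2*w^2 - 16*w + 32) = (w - 2)*(w - 1)*(w^2 - 16) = (w - 2)*(w - 1)*(w + 4)*(w - 4)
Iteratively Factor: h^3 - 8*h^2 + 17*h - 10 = (h - 1)*(h^2 - 7*h + 10) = (h - 2)*(h - 1)*(h - 5)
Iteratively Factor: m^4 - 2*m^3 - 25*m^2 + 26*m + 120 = (m + 4)*(m^3 - 6*m^2 - m + 30) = (m + 2)*(m + 4)*(m^2 - 8*m + 15) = (m - 3)*(m + 2)*(m + 4)*(m - 5)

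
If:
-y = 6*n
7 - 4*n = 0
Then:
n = 7/4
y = -21/2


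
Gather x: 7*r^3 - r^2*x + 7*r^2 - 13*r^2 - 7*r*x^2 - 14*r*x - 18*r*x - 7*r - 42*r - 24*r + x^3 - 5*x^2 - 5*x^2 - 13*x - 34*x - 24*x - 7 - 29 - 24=7*r^3 - 6*r^2 - 73*r + x^3 + x^2*(-7*r - 10) + x*(-r^2 - 32*r - 71) - 60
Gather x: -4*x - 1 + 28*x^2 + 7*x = 28*x^2 + 3*x - 1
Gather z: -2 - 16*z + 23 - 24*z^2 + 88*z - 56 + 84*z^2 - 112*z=60*z^2 - 40*z - 35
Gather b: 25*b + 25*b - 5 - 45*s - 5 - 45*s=50*b - 90*s - 10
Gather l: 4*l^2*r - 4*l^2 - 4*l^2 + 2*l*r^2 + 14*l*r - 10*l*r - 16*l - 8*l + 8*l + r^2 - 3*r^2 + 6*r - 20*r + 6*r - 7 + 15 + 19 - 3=l^2*(4*r - 8) + l*(2*r^2 + 4*r - 16) - 2*r^2 - 8*r + 24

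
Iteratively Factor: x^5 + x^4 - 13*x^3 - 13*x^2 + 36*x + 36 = (x + 2)*(x^4 - x^3 - 11*x^2 + 9*x + 18) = (x - 3)*(x + 2)*(x^3 + 2*x^2 - 5*x - 6) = (x - 3)*(x - 2)*(x + 2)*(x^2 + 4*x + 3) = (x - 3)*(x - 2)*(x + 1)*(x + 2)*(x + 3)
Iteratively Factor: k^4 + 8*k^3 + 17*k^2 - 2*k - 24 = (k + 2)*(k^3 + 6*k^2 + 5*k - 12) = (k + 2)*(k + 3)*(k^2 + 3*k - 4) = (k + 2)*(k + 3)*(k + 4)*(k - 1)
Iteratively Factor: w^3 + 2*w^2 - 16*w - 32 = (w + 2)*(w^2 - 16) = (w - 4)*(w + 2)*(w + 4)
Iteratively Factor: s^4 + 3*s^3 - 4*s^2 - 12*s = (s + 2)*(s^3 + s^2 - 6*s) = (s + 2)*(s + 3)*(s^2 - 2*s) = s*(s + 2)*(s + 3)*(s - 2)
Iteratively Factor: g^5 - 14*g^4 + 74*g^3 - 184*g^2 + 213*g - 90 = (g - 2)*(g^4 - 12*g^3 + 50*g^2 - 84*g + 45) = (g - 5)*(g - 2)*(g^3 - 7*g^2 + 15*g - 9) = (g - 5)*(g - 3)*(g - 2)*(g^2 - 4*g + 3) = (g - 5)*(g - 3)*(g - 2)*(g - 1)*(g - 3)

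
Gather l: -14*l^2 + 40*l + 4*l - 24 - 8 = -14*l^2 + 44*l - 32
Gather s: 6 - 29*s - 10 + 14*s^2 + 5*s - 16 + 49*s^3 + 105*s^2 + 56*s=49*s^3 + 119*s^2 + 32*s - 20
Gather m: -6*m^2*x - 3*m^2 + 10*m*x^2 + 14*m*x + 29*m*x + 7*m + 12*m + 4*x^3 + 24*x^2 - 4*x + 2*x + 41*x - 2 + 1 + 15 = m^2*(-6*x - 3) + m*(10*x^2 + 43*x + 19) + 4*x^3 + 24*x^2 + 39*x + 14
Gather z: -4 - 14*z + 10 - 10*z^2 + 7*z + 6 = -10*z^2 - 7*z + 12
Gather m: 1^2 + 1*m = m + 1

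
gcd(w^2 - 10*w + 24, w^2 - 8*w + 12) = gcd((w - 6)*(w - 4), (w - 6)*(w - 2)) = w - 6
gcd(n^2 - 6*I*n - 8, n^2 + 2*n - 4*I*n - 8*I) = n - 4*I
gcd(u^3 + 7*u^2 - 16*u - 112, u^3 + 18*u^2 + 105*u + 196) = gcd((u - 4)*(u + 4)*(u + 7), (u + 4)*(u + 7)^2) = u^2 + 11*u + 28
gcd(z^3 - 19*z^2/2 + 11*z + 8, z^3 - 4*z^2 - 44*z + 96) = z^2 - 10*z + 16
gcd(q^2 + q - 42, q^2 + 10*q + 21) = q + 7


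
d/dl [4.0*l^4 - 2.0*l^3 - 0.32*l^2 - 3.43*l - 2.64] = 16.0*l^3 - 6.0*l^2 - 0.64*l - 3.43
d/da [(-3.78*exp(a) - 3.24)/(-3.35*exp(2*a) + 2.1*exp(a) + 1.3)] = (-12.663*exp(2*a) - 21.708*exp(a) + 1.89)*exp(a)/(11.2225*exp(4*a) - 14.07*exp(3*a) - 4.3*exp(2*a) + 5.46*exp(a) + 1.69)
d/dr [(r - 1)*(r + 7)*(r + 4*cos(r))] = -(r - 1)*(r + 7)*(4*sin(r) - 1) + (r - 1)*(r + 4*cos(r)) + (r + 7)*(r + 4*cos(r))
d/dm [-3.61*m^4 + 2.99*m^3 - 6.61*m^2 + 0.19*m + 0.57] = -14.44*m^3 + 8.97*m^2 - 13.22*m + 0.19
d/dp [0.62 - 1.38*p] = -1.38000000000000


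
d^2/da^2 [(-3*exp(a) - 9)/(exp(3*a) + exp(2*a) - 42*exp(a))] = 6*(-2*exp(5*a) - 15*exp(4*a) - 101*exp(3*a) + 99*exp(2*a) + 189*exp(a) - 2646)*exp(-a)/(exp(6*a) + 3*exp(5*a) - 123*exp(4*a) - 251*exp(3*a) + 5166*exp(2*a) + 5292*exp(a) - 74088)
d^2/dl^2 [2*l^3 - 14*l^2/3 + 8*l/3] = 12*l - 28/3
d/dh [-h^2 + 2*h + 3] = 2 - 2*h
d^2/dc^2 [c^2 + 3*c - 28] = 2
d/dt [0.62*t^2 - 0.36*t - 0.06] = 1.24*t - 0.36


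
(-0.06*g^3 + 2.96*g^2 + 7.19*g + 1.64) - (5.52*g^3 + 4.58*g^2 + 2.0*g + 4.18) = -5.58*g^3 - 1.62*g^2 + 5.19*g - 2.54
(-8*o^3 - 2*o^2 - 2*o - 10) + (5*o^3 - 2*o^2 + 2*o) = -3*o^3 - 4*o^2 - 10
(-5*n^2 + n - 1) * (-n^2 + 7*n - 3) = 5*n^4 - 36*n^3 + 23*n^2 - 10*n + 3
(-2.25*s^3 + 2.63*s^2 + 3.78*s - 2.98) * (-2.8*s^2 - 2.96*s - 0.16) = 6.3*s^5 - 0.703999999999999*s^4 - 18.0088*s^3 - 3.2656*s^2 + 8.216*s + 0.4768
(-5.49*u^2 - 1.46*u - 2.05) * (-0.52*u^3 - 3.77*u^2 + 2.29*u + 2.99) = 2.8548*u^5 + 21.4565*u^4 - 6.0019*u^3 - 12.03*u^2 - 9.0599*u - 6.1295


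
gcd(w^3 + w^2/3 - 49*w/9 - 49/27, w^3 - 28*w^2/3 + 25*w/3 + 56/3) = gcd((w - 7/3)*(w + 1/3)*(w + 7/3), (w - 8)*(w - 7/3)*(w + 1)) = w - 7/3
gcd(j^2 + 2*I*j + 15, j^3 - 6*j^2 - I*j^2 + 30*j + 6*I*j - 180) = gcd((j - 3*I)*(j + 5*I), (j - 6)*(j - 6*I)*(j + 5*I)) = j + 5*I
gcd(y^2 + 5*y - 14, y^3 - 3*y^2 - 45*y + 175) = y + 7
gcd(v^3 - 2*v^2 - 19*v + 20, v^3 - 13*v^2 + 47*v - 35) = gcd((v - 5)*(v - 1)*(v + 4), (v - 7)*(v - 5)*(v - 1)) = v^2 - 6*v + 5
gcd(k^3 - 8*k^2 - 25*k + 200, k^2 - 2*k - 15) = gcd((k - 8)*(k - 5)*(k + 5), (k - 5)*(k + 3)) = k - 5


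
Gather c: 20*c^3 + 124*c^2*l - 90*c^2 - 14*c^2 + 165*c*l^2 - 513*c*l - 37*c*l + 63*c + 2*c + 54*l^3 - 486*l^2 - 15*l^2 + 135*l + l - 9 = 20*c^3 + c^2*(124*l - 104) + c*(165*l^2 - 550*l + 65) + 54*l^3 - 501*l^2 + 136*l - 9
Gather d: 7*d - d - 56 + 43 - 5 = 6*d - 18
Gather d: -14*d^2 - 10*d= -14*d^2 - 10*d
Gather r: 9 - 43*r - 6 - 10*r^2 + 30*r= -10*r^2 - 13*r + 3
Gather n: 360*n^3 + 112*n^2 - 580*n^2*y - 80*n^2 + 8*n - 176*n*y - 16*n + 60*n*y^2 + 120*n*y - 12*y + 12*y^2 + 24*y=360*n^3 + n^2*(32 - 580*y) + n*(60*y^2 - 56*y - 8) + 12*y^2 + 12*y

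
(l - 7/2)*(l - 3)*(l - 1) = l^3 - 15*l^2/2 + 17*l - 21/2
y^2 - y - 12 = (y - 4)*(y + 3)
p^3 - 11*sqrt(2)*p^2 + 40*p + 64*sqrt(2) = (p - 8*sqrt(2))*(p - 4*sqrt(2))*(p + sqrt(2))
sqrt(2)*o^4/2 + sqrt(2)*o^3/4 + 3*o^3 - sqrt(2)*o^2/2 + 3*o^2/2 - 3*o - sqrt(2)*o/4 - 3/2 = (o - 1)*(o + 1/2)*(o + 3*sqrt(2))*(sqrt(2)*o/2 + sqrt(2)/2)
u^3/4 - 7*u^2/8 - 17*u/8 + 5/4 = (u/4 + 1/2)*(u - 5)*(u - 1/2)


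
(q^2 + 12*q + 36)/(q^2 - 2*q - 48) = (q + 6)/(q - 8)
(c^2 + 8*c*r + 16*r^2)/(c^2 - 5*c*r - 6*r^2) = (-c^2 - 8*c*r - 16*r^2)/(-c^2 + 5*c*r + 6*r^2)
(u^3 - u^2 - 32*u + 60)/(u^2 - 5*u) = u + 4 - 12/u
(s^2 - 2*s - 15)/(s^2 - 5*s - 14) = (-s^2 + 2*s + 15)/(-s^2 + 5*s + 14)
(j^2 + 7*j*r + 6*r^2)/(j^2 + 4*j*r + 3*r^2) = (j + 6*r)/(j + 3*r)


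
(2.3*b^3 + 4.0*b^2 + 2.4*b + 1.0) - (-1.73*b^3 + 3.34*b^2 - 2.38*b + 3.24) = 4.03*b^3 + 0.66*b^2 + 4.78*b - 2.24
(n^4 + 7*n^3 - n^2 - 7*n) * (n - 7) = n^5 - 50*n^3 + 49*n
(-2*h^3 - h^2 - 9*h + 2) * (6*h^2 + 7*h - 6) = -12*h^5 - 20*h^4 - 49*h^3 - 45*h^2 + 68*h - 12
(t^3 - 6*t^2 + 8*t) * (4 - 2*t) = -2*t^4 + 16*t^3 - 40*t^2 + 32*t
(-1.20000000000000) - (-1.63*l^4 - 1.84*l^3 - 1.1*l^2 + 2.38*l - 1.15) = 1.63*l^4 + 1.84*l^3 + 1.1*l^2 - 2.38*l - 0.05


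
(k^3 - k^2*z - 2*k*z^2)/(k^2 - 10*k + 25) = k*(k^2 - k*z - 2*z^2)/(k^2 - 10*k + 25)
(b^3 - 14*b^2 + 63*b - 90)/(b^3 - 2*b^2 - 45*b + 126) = (b - 5)/(b + 7)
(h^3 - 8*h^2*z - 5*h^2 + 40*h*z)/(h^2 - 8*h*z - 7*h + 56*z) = h*(h - 5)/(h - 7)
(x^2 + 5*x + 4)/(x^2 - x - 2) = (x + 4)/(x - 2)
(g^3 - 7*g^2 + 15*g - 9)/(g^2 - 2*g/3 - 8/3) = 3*(-g^3 + 7*g^2 - 15*g + 9)/(-3*g^2 + 2*g + 8)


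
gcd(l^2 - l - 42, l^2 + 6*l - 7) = 1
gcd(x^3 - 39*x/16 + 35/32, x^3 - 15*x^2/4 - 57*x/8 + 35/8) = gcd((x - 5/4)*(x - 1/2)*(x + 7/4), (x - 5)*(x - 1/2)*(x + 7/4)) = x^2 + 5*x/4 - 7/8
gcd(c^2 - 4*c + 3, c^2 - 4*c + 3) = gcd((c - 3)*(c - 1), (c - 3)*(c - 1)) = c^2 - 4*c + 3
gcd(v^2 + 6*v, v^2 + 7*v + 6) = v + 6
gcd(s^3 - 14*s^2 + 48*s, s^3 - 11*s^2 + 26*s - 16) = s - 8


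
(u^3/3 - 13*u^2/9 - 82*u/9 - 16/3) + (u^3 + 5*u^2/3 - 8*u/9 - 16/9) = 4*u^3/3 + 2*u^2/9 - 10*u - 64/9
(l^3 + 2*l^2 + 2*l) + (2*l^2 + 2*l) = l^3 + 4*l^2 + 4*l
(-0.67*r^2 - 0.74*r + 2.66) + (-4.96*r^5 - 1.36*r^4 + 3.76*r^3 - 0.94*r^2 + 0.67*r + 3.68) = -4.96*r^5 - 1.36*r^4 + 3.76*r^3 - 1.61*r^2 - 0.07*r + 6.34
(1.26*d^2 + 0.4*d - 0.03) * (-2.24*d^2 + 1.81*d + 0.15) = -2.8224*d^4 + 1.3846*d^3 + 0.9802*d^2 + 0.0057*d - 0.0045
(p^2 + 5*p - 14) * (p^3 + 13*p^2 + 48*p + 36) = p^5 + 18*p^4 + 99*p^3 + 94*p^2 - 492*p - 504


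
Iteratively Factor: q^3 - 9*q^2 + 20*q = (q)*(q^2 - 9*q + 20) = q*(q - 4)*(q - 5)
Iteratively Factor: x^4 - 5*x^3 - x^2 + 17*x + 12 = (x + 1)*(x^3 - 6*x^2 + 5*x + 12) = (x - 3)*(x + 1)*(x^2 - 3*x - 4) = (x - 3)*(x + 1)^2*(x - 4)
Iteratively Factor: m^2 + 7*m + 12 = (m + 3)*(m + 4)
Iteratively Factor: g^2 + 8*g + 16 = (g + 4)*(g + 4)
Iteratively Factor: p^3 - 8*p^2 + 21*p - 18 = (p - 3)*(p^2 - 5*p + 6) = (p - 3)^2*(p - 2)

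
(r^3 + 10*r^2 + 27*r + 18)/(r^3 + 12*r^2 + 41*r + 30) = (r + 3)/(r + 5)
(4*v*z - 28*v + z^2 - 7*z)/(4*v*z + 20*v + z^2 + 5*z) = (z - 7)/(z + 5)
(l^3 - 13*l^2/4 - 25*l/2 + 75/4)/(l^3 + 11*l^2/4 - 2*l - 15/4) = (l - 5)/(l + 1)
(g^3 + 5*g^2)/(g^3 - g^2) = (g + 5)/(g - 1)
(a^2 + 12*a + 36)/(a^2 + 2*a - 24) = (a + 6)/(a - 4)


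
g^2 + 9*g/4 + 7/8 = (g + 1/2)*(g + 7/4)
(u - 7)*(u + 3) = u^2 - 4*u - 21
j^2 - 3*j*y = j*(j - 3*y)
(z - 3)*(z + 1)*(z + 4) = z^3 + 2*z^2 - 11*z - 12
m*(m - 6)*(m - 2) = m^3 - 8*m^2 + 12*m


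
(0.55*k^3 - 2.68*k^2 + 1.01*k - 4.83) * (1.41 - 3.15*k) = -1.7325*k^4 + 9.2175*k^3 - 6.9603*k^2 + 16.6386*k - 6.8103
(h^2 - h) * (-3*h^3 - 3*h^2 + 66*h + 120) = -3*h^5 + 69*h^3 + 54*h^2 - 120*h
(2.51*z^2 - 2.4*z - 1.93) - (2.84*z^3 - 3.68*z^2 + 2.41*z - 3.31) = -2.84*z^3 + 6.19*z^2 - 4.81*z + 1.38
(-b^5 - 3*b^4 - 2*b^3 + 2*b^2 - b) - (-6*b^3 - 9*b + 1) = -b^5 - 3*b^4 + 4*b^3 + 2*b^2 + 8*b - 1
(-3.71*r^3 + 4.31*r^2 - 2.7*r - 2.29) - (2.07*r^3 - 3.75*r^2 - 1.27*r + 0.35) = -5.78*r^3 + 8.06*r^2 - 1.43*r - 2.64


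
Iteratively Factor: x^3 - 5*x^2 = (x)*(x^2 - 5*x) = x^2*(x - 5)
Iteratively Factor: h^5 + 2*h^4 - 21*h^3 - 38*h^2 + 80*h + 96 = (h + 3)*(h^4 - h^3 - 18*h^2 + 16*h + 32) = (h - 4)*(h + 3)*(h^3 + 3*h^2 - 6*h - 8) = (h - 4)*(h + 1)*(h + 3)*(h^2 + 2*h - 8) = (h - 4)*(h + 1)*(h + 3)*(h + 4)*(h - 2)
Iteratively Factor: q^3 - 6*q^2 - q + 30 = (q - 5)*(q^2 - q - 6) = (q - 5)*(q - 3)*(q + 2)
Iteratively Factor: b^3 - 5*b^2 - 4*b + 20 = (b - 5)*(b^2 - 4) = (b - 5)*(b - 2)*(b + 2)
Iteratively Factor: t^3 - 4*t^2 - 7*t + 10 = (t + 2)*(t^2 - 6*t + 5) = (t - 5)*(t + 2)*(t - 1)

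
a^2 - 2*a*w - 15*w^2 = (a - 5*w)*(a + 3*w)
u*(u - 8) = u^2 - 8*u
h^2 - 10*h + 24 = (h - 6)*(h - 4)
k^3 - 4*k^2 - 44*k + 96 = (k - 8)*(k - 2)*(k + 6)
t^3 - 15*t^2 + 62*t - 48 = (t - 8)*(t - 6)*(t - 1)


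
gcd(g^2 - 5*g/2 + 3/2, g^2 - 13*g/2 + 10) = 1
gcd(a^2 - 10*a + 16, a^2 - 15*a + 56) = a - 8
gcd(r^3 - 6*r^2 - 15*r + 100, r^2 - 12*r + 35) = r - 5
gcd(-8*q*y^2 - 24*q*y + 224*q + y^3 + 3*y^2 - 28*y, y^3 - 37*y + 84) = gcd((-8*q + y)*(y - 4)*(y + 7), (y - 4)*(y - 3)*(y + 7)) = y^2 + 3*y - 28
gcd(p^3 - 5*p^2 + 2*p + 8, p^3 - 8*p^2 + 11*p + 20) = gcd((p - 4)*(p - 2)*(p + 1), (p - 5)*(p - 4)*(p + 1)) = p^2 - 3*p - 4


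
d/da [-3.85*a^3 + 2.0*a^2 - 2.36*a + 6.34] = -11.55*a^2 + 4.0*a - 2.36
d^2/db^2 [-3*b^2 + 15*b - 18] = -6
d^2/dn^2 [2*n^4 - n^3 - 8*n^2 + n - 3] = 24*n^2 - 6*n - 16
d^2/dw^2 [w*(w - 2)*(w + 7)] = 6*w + 10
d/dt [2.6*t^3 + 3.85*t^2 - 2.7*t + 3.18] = 7.8*t^2 + 7.7*t - 2.7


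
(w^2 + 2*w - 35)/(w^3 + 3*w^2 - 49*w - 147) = (w - 5)/(w^2 - 4*w - 21)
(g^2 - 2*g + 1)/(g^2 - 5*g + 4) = (g - 1)/(g - 4)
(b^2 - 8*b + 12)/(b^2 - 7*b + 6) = (b - 2)/(b - 1)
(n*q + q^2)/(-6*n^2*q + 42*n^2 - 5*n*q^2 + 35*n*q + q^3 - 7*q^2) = q/(-6*n*q + 42*n + q^2 - 7*q)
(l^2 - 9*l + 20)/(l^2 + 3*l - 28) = (l - 5)/(l + 7)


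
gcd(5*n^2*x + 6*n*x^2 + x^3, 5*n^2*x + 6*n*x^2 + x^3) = 5*n^2*x + 6*n*x^2 + x^3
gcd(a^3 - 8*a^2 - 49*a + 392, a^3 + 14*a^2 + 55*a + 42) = a + 7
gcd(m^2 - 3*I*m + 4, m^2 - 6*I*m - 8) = m - 4*I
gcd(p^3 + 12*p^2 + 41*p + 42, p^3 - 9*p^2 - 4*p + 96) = p + 3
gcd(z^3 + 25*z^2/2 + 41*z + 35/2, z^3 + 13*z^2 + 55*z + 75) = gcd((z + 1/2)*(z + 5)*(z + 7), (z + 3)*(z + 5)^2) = z + 5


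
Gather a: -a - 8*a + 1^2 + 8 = 9 - 9*a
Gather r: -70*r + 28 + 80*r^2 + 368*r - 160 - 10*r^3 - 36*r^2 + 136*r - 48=-10*r^3 + 44*r^2 + 434*r - 180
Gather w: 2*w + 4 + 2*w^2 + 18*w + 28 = 2*w^2 + 20*w + 32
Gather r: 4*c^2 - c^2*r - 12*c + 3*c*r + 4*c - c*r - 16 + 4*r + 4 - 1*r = 4*c^2 - 8*c + r*(-c^2 + 2*c + 3) - 12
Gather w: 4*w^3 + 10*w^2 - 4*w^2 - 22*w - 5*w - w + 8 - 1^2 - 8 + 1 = 4*w^3 + 6*w^2 - 28*w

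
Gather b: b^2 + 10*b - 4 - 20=b^2 + 10*b - 24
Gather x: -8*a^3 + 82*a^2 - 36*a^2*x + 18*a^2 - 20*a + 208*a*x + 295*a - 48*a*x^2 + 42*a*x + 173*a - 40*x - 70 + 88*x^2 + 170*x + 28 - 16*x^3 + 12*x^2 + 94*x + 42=-8*a^3 + 100*a^2 + 448*a - 16*x^3 + x^2*(100 - 48*a) + x*(-36*a^2 + 250*a + 224)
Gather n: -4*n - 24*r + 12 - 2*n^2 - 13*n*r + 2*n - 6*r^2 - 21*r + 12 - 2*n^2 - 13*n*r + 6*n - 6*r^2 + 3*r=-4*n^2 + n*(4 - 26*r) - 12*r^2 - 42*r + 24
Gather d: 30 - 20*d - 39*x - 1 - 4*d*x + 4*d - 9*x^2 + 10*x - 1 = d*(-4*x - 16) - 9*x^2 - 29*x + 28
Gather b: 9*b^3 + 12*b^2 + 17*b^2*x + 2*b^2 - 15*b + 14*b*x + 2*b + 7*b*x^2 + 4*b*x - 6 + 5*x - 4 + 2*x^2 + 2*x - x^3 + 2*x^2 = 9*b^3 + b^2*(17*x + 14) + b*(7*x^2 + 18*x - 13) - x^3 + 4*x^2 + 7*x - 10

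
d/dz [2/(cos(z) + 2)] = 2*sin(z)/(cos(z) + 2)^2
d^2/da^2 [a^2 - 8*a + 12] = 2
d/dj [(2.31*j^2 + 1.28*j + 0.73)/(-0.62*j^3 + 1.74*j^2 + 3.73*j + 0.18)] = (1.4322*j^4 + 1.5872*j^3 + 7.7469*j^2 - 1.7088*j - 2.4925)/(0.3844*j^6 - 2.1576*j^5 - 1.5976*j^4 + 12.7572*j^3 + 14.5393*j^2 + 1.3428*j + 0.0324)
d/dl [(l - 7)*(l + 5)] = 2*l - 2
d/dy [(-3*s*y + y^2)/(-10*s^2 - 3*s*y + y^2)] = (3*s - 2*y)*(10*s^2 + 3*s*y - y^2 - y*(3*s - y))/(10*s^2 + 3*s*y - y^2)^2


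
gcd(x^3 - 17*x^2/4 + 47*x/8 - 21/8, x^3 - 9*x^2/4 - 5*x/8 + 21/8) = x^2 - 13*x/4 + 21/8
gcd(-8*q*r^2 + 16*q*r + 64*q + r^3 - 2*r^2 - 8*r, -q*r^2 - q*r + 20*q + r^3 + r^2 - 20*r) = r - 4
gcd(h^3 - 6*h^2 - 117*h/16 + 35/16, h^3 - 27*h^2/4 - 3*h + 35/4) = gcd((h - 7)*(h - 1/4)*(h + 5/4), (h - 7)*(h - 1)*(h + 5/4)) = h^2 - 23*h/4 - 35/4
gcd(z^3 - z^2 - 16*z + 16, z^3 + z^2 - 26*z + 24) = z^2 - 5*z + 4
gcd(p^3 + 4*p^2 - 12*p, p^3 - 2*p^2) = p^2 - 2*p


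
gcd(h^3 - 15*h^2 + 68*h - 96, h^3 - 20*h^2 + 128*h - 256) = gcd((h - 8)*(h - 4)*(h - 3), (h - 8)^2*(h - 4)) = h^2 - 12*h + 32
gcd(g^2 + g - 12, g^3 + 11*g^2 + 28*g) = g + 4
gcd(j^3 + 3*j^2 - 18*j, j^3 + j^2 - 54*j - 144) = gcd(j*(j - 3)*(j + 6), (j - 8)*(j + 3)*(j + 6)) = j + 6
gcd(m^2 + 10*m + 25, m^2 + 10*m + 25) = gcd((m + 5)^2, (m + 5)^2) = m^2 + 10*m + 25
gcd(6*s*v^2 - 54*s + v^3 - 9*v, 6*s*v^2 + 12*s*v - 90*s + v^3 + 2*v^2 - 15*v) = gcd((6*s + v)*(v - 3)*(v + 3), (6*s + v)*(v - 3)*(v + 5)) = 6*s*v - 18*s + v^2 - 3*v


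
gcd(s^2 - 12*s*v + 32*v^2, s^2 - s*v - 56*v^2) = s - 8*v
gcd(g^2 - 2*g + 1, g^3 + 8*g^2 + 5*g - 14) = g - 1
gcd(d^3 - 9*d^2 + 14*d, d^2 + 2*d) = d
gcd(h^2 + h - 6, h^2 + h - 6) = h^2 + h - 6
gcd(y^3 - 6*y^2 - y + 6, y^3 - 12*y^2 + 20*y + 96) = y - 6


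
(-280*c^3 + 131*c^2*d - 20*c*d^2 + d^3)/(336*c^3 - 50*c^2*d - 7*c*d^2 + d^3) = (-35*c^2 + 12*c*d - d^2)/(42*c^2 - c*d - d^2)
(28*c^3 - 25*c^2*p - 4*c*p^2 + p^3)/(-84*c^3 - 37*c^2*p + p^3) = (-c + p)/(3*c + p)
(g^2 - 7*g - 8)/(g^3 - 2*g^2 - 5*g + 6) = (g^2 - 7*g - 8)/(g^3 - 2*g^2 - 5*g + 6)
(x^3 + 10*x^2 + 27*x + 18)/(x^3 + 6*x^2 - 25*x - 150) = (x^2 + 4*x + 3)/(x^2 - 25)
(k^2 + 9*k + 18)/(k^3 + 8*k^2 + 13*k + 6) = (k + 3)/(k^2 + 2*k + 1)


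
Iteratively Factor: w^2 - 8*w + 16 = (w - 4)*(w - 4)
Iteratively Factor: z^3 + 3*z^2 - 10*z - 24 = (z - 3)*(z^2 + 6*z + 8) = (z - 3)*(z + 2)*(z + 4)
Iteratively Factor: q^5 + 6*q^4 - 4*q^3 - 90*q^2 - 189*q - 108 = (q + 3)*(q^4 + 3*q^3 - 13*q^2 - 51*q - 36) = (q + 1)*(q + 3)*(q^3 + 2*q^2 - 15*q - 36) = (q - 4)*(q + 1)*(q + 3)*(q^2 + 6*q + 9) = (q - 4)*(q + 1)*(q + 3)^2*(q + 3)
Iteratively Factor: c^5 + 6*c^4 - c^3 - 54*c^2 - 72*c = (c + 2)*(c^4 + 4*c^3 - 9*c^2 - 36*c) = (c + 2)*(c + 4)*(c^3 - 9*c) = (c - 3)*(c + 2)*(c + 4)*(c^2 + 3*c) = c*(c - 3)*(c + 2)*(c + 4)*(c + 3)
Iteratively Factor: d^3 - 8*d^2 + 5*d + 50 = (d + 2)*(d^2 - 10*d + 25) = (d - 5)*(d + 2)*(d - 5)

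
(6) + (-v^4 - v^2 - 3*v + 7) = -v^4 - v^2 - 3*v + 13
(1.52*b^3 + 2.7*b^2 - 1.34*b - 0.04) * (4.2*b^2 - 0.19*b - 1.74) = 6.384*b^5 + 11.0512*b^4 - 8.7858*b^3 - 4.6114*b^2 + 2.3392*b + 0.0696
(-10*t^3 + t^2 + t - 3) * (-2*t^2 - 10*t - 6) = 20*t^5 + 98*t^4 + 48*t^3 - 10*t^2 + 24*t + 18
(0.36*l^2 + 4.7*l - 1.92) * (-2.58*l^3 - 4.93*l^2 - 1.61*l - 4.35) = -0.9288*l^5 - 13.9008*l^4 - 18.797*l^3 + 0.332599999999998*l^2 - 17.3538*l + 8.352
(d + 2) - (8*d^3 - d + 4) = -8*d^3 + 2*d - 2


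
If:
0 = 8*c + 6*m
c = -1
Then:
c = -1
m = 4/3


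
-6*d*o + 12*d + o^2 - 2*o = (-6*d + o)*(o - 2)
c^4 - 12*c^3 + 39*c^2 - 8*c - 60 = (c - 6)*(c - 5)*(c - 2)*(c + 1)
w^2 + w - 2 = (w - 1)*(w + 2)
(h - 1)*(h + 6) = h^2 + 5*h - 6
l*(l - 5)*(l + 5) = l^3 - 25*l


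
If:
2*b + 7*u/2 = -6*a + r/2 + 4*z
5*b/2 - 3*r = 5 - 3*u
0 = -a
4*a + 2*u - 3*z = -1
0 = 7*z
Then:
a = 0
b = 8/19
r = -69/38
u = -1/2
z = 0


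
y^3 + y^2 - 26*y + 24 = (y - 4)*(y - 1)*(y + 6)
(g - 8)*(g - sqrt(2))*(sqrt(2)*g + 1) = sqrt(2)*g^3 - 8*sqrt(2)*g^2 - g^2 - sqrt(2)*g + 8*g + 8*sqrt(2)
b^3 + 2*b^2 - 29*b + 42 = (b - 3)*(b - 2)*(b + 7)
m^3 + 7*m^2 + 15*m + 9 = (m + 1)*(m + 3)^2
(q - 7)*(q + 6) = q^2 - q - 42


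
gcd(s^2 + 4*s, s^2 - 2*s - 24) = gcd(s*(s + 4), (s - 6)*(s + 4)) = s + 4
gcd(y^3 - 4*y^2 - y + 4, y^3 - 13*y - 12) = y^2 - 3*y - 4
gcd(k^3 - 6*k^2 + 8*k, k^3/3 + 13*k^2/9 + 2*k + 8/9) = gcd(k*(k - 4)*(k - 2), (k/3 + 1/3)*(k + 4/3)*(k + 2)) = 1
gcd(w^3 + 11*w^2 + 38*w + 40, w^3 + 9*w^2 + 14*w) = w + 2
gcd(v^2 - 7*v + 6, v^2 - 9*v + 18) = v - 6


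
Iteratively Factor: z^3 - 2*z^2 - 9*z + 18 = (z - 2)*(z^2 - 9) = (z - 2)*(z + 3)*(z - 3)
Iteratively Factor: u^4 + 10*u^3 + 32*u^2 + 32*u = (u + 4)*(u^3 + 6*u^2 + 8*u) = u*(u + 4)*(u^2 + 6*u + 8) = u*(u + 4)^2*(u + 2)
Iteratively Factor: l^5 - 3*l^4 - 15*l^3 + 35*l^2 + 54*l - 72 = (l + 3)*(l^4 - 6*l^3 + 3*l^2 + 26*l - 24) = (l + 2)*(l + 3)*(l^3 - 8*l^2 + 19*l - 12) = (l - 4)*(l + 2)*(l + 3)*(l^2 - 4*l + 3) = (l - 4)*(l - 1)*(l + 2)*(l + 3)*(l - 3)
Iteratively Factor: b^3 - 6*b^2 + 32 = (b - 4)*(b^2 - 2*b - 8) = (b - 4)^2*(b + 2)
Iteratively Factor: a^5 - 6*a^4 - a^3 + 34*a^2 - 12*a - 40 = (a + 1)*(a^4 - 7*a^3 + 6*a^2 + 28*a - 40) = (a - 5)*(a + 1)*(a^3 - 2*a^2 - 4*a + 8) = (a - 5)*(a + 1)*(a + 2)*(a^2 - 4*a + 4) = (a - 5)*(a - 2)*(a + 1)*(a + 2)*(a - 2)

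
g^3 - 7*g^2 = g^2*(g - 7)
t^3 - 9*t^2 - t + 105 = (t - 7)*(t - 5)*(t + 3)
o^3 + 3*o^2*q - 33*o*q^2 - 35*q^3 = (o - 5*q)*(o + q)*(o + 7*q)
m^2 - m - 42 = (m - 7)*(m + 6)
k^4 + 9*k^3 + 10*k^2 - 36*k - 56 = (k - 2)*(k + 2)^2*(k + 7)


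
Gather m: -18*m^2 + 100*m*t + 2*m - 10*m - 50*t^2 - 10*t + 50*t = -18*m^2 + m*(100*t - 8) - 50*t^2 + 40*t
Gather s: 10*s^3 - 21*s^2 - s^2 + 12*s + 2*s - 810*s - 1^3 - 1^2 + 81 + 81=10*s^3 - 22*s^2 - 796*s + 160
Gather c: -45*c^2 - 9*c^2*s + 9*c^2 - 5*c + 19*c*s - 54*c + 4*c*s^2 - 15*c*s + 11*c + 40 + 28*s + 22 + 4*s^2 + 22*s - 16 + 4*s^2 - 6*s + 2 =c^2*(-9*s - 36) + c*(4*s^2 + 4*s - 48) + 8*s^2 + 44*s + 48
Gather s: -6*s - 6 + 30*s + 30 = 24*s + 24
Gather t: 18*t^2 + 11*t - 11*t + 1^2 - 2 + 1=18*t^2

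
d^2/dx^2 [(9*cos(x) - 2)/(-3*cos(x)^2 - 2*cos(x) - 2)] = 2*(729*(1 - cos(2*x))^2*cos(x) - 126*(1 - cos(2*x))^2 + 32*cos(x) - 280*cos(2*x) + 126*cos(3*x) - 162*cos(5*x) + 480)/(4*cos(x) + 3*cos(2*x) + 7)^3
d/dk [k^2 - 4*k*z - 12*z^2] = 2*k - 4*z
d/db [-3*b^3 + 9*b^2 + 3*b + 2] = -9*b^2 + 18*b + 3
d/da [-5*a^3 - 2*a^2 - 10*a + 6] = -15*a^2 - 4*a - 10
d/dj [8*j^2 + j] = 16*j + 1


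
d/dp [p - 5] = 1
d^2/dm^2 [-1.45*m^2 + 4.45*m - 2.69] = -2.90000000000000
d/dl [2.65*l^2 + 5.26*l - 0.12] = 5.3*l + 5.26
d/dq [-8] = 0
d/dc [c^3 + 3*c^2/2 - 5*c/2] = 3*c^2 + 3*c - 5/2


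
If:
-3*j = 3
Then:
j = -1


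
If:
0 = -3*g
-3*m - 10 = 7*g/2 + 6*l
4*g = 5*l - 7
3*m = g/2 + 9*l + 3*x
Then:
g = 0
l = 7/5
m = -92/15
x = -31/3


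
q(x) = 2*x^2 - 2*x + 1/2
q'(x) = 4*x - 2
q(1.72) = 2.98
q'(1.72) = 4.88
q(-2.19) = 14.47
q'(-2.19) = -10.76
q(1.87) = 3.75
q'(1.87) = 5.48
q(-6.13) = 87.91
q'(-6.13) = -26.52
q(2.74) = 10.04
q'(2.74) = 8.96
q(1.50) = 2.00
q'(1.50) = 4.00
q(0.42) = 0.01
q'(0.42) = -0.32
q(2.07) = 4.93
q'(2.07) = 6.28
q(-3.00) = 24.50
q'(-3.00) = -14.00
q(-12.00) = 312.50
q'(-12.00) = -50.00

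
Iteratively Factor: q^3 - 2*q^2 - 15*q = (q)*(q^2 - 2*q - 15) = q*(q + 3)*(q - 5)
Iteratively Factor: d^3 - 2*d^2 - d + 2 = (d + 1)*(d^2 - 3*d + 2) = (d - 1)*(d + 1)*(d - 2)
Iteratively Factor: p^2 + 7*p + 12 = (p + 3)*(p + 4)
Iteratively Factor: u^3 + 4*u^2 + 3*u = (u + 3)*(u^2 + u) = u*(u + 3)*(u + 1)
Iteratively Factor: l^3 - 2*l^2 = (l)*(l^2 - 2*l) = l^2*(l - 2)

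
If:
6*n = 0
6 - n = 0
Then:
No Solution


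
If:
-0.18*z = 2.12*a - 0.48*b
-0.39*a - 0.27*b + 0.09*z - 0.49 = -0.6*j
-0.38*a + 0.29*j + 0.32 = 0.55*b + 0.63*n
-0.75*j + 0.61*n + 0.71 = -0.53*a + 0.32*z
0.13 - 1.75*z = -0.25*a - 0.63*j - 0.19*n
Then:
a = 0.10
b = 0.66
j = 1.10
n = 0.38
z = 0.53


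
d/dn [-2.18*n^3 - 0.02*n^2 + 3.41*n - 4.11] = -6.54*n^2 - 0.04*n + 3.41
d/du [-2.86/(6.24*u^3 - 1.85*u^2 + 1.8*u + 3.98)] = (53.5392*u^2 - 10.582*u + 5.148)/(6.24*u^3 - 1.85*u^2 + 1.8*u + 3.98)^2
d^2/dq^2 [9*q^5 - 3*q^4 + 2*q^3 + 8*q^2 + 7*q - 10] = 180*q^3 - 36*q^2 + 12*q + 16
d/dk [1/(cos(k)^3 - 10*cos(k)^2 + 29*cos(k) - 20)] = (3*cos(k)^2 - 20*cos(k) + 29)*sin(k)/(cos(k)^3 - 10*cos(k)^2 + 29*cos(k) - 20)^2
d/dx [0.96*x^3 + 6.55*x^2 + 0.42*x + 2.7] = 2.88*x^2 + 13.1*x + 0.42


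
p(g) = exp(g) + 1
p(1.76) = 6.81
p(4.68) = 108.77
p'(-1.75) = 0.17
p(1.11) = 4.03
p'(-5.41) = 0.00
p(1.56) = 5.76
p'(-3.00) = 0.05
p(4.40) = 82.45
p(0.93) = 3.53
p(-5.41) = 1.00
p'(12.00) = 162754.79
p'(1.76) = 5.81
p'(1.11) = 3.03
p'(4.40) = 81.45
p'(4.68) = 107.77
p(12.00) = 162755.79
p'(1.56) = 4.76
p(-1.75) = 1.17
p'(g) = exp(g)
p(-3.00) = 1.05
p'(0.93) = 2.53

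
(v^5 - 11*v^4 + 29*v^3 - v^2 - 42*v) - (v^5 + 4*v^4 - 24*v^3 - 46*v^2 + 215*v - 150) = -15*v^4 + 53*v^3 + 45*v^2 - 257*v + 150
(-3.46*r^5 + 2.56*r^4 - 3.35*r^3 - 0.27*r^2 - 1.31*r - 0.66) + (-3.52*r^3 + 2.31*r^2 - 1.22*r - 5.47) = -3.46*r^5 + 2.56*r^4 - 6.87*r^3 + 2.04*r^2 - 2.53*r - 6.13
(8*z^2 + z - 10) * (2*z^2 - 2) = 16*z^4 + 2*z^3 - 36*z^2 - 2*z + 20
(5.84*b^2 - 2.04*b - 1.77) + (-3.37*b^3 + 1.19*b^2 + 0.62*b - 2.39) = -3.37*b^3 + 7.03*b^2 - 1.42*b - 4.16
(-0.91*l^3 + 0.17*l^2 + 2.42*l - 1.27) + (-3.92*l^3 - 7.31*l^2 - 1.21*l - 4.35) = -4.83*l^3 - 7.14*l^2 + 1.21*l - 5.62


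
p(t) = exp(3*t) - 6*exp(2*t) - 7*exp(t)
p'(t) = 3*exp(3*t) - 12*exp(2*t) - 7*exp(t)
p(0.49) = -23.06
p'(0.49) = -30.35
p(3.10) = 7826.14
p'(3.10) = 26745.68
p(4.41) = 515636.03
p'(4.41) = 1588669.44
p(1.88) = -22.10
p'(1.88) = 283.13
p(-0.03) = -11.53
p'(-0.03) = -15.35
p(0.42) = -21.03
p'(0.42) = -27.87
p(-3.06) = -0.34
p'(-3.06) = -0.35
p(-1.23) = -2.53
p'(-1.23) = -3.00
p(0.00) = -12.00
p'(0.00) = -16.00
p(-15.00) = 0.00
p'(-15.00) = 0.00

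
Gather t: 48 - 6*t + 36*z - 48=-6*t + 36*z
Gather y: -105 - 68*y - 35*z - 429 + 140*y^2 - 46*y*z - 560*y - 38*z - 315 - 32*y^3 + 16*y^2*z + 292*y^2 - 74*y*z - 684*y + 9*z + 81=-32*y^3 + y^2*(16*z + 432) + y*(-120*z - 1312) - 64*z - 768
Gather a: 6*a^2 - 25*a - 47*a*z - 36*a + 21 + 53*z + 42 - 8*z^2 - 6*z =6*a^2 + a*(-47*z - 61) - 8*z^2 + 47*z + 63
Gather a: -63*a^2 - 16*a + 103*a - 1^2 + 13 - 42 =-63*a^2 + 87*a - 30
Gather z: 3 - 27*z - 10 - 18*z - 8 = -45*z - 15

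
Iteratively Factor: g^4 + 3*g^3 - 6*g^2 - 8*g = (g)*(g^3 + 3*g^2 - 6*g - 8) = g*(g + 1)*(g^2 + 2*g - 8) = g*(g + 1)*(g + 4)*(g - 2)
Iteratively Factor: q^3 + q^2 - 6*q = (q - 2)*(q^2 + 3*q) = q*(q - 2)*(q + 3)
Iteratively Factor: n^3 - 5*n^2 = (n)*(n^2 - 5*n) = n*(n - 5)*(n)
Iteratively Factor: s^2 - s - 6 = (s - 3)*(s + 2)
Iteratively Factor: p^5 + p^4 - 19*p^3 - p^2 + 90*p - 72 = (p - 2)*(p^4 + 3*p^3 - 13*p^2 - 27*p + 36) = (p - 2)*(p + 3)*(p^3 - 13*p + 12) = (p - 3)*(p - 2)*(p + 3)*(p^2 + 3*p - 4) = (p - 3)*(p - 2)*(p + 3)*(p + 4)*(p - 1)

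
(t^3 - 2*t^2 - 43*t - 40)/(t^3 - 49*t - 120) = (t + 1)/(t + 3)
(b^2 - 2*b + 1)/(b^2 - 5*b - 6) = (-b^2 + 2*b - 1)/(-b^2 + 5*b + 6)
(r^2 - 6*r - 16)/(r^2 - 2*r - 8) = (r - 8)/(r - 4)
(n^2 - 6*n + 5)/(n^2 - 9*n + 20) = (n - 1)/(n - 4)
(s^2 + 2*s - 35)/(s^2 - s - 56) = (s - 5)/(s - 8)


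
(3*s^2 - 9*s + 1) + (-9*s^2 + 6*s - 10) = -6*s^2 - 3*s - 9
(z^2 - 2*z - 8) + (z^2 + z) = 2*z^2 - z - 8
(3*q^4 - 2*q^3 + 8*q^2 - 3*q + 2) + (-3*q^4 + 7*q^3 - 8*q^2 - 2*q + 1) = 5*q^3 - 5*q + 3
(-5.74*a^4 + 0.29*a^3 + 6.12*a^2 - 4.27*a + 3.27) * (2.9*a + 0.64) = -16.646*a^5 - 2.8326*a^4 + 17.9336*a^3 - 8.4662*a^2 + 6.7502*a + 2.0928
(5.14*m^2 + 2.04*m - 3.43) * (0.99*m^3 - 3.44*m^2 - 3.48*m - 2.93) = 5.0886*m^5 - 15.662*m^4 - 28.3005*m^3 - 10.3602*m^2 + 5.9592*m + 10.0499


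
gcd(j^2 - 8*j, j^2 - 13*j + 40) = j - 8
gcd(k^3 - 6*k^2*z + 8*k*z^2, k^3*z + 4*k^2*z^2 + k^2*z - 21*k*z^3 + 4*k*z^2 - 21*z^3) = 1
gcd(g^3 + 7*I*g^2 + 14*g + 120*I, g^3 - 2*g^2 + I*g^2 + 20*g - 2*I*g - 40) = g^2 + I*g + 20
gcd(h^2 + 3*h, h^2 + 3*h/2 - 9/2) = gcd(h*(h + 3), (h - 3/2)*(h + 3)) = h + 3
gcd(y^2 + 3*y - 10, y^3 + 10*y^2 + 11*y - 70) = y^2 + 3*y - 10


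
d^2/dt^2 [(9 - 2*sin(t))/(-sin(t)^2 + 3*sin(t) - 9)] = (-2*sin(t)^5 + 30*sin(t)^4 + 31*sin(t)^3 - 351*sin(t)^2 + 135*sin(t) + 108)/(sin(t)^2 - 3*sin(t) + 9)^3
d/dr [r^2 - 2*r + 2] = 2*r - 2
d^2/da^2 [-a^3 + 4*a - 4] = -6*a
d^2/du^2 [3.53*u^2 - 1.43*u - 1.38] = 7.06000000000000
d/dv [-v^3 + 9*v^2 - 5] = 3*v*(6 - v)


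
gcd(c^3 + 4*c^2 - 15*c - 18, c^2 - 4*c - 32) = 1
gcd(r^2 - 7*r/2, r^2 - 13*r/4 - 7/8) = r - 7/2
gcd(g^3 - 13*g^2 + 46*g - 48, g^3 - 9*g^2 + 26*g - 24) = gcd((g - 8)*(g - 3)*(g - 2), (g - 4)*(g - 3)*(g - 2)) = g^2 - 5*g + 6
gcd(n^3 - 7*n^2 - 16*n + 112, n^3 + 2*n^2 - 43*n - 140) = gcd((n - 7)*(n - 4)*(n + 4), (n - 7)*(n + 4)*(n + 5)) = n^2 - 3*n - 28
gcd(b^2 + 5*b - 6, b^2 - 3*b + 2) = b - 1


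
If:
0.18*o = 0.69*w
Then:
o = 3.83333333333333*w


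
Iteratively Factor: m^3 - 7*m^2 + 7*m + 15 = (m - 3)*(m^2 - 4*m - 5) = (m - 5)*(m - 3)*(m + 1)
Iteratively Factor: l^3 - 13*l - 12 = (l - 4)*(l^2 + 4*l + 3) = (l - 4)*(l + 3)*(l + 1)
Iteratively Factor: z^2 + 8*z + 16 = (z + 4)*(z + 4)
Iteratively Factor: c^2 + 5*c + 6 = (c + 3)*(c + 2)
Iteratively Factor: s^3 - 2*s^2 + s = (s)*(s^2 - 2*s + 1) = s*(s - 1)*(s - 1)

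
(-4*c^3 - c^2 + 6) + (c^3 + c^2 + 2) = 8 - 3*c^3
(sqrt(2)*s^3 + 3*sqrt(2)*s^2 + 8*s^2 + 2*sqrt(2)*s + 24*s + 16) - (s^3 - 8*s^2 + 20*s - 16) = -s^3 + sqrt(2)*s^3 + 3*sqrt(2)*s^2 + 16*s^2 + 2*sqrt(2)*s + 4*s + 32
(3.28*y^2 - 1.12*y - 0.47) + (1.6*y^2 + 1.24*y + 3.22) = 4.88*y^2 + 0.12*y + 2.75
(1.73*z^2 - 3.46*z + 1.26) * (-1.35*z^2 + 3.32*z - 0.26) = -2.3355*z^4 + 10.4146*z^3 - 13.638*z^2 + 5.0828*z - 0.3276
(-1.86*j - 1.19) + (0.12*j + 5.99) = 4.8 - 1.74*j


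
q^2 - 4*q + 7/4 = (q - 7/2)*(q - 1/2)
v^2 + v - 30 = (v - 5)*(v + 6)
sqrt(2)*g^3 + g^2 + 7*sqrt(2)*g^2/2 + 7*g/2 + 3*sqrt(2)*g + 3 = (g + 3/2)*(g + 2)*(sqrt(2)*g + 1)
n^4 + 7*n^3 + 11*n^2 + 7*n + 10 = (n + 2)*(n + 5)*(n - I)*(n + I)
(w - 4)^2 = w^2 - 8*w + 16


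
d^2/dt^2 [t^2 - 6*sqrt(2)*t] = 2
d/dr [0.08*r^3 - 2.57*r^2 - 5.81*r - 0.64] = 0.24*r^2 - 5.14*r - 5.81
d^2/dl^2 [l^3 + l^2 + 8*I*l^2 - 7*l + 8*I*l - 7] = 6*l + 2 + 16*I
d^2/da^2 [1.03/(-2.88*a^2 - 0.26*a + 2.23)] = (17.086464*a^2 + 1.542528*a - 1.03*(5.76*a + 0.26)*(11.52*a + 0.52) - 13.230144)/(2.88*a^2 + 0.26*a - 2.23)^3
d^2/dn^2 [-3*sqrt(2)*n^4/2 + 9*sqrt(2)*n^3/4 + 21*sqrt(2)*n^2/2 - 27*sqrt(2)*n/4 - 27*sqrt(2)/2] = sqrt(2)*(-18*n^2 + 27*n/2 + 21)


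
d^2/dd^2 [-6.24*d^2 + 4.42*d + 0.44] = -12.4800000000000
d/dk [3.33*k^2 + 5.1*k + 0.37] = 6.66*k + 5.1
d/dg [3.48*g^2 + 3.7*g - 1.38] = 6.96*g + 3.7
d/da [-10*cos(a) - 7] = 10*sin(a)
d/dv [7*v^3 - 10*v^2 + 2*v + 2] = 21*v^2 - 20*v + 2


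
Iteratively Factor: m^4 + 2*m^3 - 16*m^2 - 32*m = (m - 4)*(m^3 + 6*m^2 + 8*m) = (m - 4)*(m + 4)*(m^2 + 2*m) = (m - 4)*(m + 2)*(m + 4)*(m)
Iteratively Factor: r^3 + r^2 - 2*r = (r)*(r^2 + r - 2) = r*(r - 1)*(r + 2)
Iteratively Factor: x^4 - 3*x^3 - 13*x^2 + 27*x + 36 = (x - 3)*(x^3 - 13*x - 12) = (x - 4)*(x - 3)*(x^2 + 4*x + 3) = (x - 4)*(x - 3)*(x + 1)*(x + 3)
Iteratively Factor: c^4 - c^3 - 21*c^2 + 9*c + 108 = (c - 3)*(c^3 + 2*c^2 - 15*c - 36) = (c - 3)*(c + 3)*(c^2 - c - 12) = (c - 3)*(c + 3)^2*(c - 4)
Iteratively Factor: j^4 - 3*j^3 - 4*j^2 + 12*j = (j)*(j^3 - 3*j^2 - 4*j + 12) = j*(j - 3)*(j^2 - 4) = j*(j - 3)*(j - 2)*(j + 2)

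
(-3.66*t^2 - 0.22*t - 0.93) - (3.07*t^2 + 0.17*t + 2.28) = -6.73*t^2 - 0.39*t - 3.21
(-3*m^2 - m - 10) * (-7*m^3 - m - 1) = 21*m^5 + 7*m^4 + 73*m^3 + 4*m^2 + 11*m + 10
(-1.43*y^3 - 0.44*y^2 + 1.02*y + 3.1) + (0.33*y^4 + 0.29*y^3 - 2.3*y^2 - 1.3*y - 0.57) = 0.33*y^4 - 1.14*y^3 - 2.74*y^2 - 0.28*y + 2.53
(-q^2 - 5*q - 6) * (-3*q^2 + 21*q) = 3*q^4 - 6*q^3 - 87*q^2 - 126*q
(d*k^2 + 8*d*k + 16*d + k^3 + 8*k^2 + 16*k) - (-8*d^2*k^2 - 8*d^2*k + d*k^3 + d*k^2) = 8*d^2*k^2 + 8*d^2*k - d*k^3 + 8*d*k + 16*d + k^3 + 8*k^2 + 16*k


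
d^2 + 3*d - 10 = (d - 2)*(d + 5)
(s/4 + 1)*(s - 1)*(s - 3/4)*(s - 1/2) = s^4/4 + 7*s^3/16 - 59*s^2/32 + 49*s/32 - 3/8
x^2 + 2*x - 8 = (x - 2)*(x + 4)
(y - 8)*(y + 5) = y^2 - 3*y - 40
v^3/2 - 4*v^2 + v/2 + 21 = (v/2 + 1)*(v - 7)*(v - 3)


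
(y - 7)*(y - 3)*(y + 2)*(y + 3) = y^4 - 5*y^3 - 23*y^2 + 45*y + 126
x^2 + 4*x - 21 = (x - 3)*(x + 7)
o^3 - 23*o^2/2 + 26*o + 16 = (o - 8)*(o - 4)*(o + 1/2)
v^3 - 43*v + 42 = (v - 6)*(v - 1)*(v + 7)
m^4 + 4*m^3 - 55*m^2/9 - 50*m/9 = m*(m - 5/3)*(m + 2/3)*(m + 5)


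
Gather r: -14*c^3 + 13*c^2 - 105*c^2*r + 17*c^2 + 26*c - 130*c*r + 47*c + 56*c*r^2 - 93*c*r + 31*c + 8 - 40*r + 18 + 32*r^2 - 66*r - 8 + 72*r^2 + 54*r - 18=-14*c^3 + 30*c^2 + 104*c + r^2*(56*c + 104) + r*(-105*c^2 - 223*c - 52)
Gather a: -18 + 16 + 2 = 0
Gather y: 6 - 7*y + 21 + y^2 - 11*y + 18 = y^2 - 18*y + 45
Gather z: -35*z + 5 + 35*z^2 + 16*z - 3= 35*z^2 - 19*z + 2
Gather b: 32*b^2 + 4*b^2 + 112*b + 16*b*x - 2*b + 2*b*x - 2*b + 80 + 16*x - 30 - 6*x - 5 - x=36*b^2 + b*(18*x + 108) + 9*x + 45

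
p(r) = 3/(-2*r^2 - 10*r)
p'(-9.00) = -0.02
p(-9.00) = -0.04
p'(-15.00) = 0.00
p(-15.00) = -0.01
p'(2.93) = 0.03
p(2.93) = -0.06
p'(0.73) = 0.55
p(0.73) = -0.36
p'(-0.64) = 0.72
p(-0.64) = 0.54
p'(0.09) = 37.03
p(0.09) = -3.27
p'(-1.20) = 0.19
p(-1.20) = 0.33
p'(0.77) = 0.50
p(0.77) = -0.34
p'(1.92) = 0.08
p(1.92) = -0.11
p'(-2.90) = -0.03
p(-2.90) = 0.25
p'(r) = 3*(4*r + 10)/(-2*r^2 - 10*r)^2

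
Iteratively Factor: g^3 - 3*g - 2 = (g + 1)*(g^2 - g - 2) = (g + 1)^2*(g - 2)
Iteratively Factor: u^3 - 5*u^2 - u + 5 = (u - 1)*(u^2 - 4*u - 5) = (u - 5)*(u - 1)*(u + 1)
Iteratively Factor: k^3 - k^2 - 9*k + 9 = (k - 1)*(k^2 - 9) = (k - 1)*(k + 3)*(k - 3)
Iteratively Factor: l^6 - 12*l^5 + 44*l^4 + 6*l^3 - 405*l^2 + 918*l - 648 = (l - 3)*(l^5 - 9*l^4 + 17*l^3 + 57*l^2 - 234*l + 216) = (l - 4)*(l - 3)*(l^4 - 5*l^3 - 3*l^2 + 45*l - 54) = (l - 4)*(l - 3)*(l - 2)*(l^3 - 3*l^2 - 9*l + 27) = (l - 4)*(l - 3)*(l - 2)*(l + 3)*(l^2 - 6*l + 9) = (l - 4)*(l - 3)^2*(l - 2)*(l + 3)*(l - 3)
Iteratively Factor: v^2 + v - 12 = (v + 4)*(v - 3)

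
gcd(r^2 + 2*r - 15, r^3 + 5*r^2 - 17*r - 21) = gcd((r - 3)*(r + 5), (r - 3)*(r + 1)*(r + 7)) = r - 3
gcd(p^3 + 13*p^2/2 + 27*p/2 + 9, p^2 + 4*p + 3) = p + 3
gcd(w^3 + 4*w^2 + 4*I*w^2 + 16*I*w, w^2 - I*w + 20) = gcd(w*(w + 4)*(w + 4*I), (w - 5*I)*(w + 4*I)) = w + 4*I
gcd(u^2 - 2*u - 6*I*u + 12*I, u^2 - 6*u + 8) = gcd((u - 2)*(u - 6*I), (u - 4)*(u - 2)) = u - 2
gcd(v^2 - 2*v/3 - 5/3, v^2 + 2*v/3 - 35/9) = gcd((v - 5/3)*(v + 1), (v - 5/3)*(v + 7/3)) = v - 5/3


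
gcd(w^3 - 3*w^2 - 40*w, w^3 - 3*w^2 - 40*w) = w^3 - 3*w^2 - 40*w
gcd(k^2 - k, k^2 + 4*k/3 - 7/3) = k - 1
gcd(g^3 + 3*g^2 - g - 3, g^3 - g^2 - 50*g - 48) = g + 1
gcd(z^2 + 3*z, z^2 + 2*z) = z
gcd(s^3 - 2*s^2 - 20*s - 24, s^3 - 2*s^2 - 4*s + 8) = s + 2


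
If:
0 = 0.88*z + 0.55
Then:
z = -0.62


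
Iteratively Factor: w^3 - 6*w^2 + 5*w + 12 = (w + 1)*(w^2 - 7*w + 12) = (w - 4)*(w + 1)*(w - 3)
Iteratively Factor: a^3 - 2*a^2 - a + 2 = (a + 1)*(a^2 - 3*a + 2) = (a - 2)*(a + 1)*(a - 1)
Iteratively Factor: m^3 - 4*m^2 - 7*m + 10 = (m - 1)*(m^2 - 3*m - 10) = (m - 1)*(m + 2)*(m - 5)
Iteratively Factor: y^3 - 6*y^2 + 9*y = (y - 3)*(y^2 - 3*y) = (y - 3)^2*(y)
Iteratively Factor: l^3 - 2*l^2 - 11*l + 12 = (l + 3)*(l^2 - 5*l + 4) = (l - 4)*(l + 3)*(l - 1)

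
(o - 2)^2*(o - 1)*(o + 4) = o^4 - o^3 - 12*o^2 + 28*o - 16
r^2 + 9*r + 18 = (r + 3)*(r + 6)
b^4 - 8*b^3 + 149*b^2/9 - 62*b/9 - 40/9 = (b - 5)*(b - 2)*(b - 4/3)*(b + 1/3)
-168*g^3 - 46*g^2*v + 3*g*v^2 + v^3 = (-7*g + v)*(4*g + v)*(6*g + v)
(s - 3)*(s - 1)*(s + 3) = s^3 - s^2 - 9*s + 9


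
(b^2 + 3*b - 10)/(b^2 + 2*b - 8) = (b + 5)/(b + 4)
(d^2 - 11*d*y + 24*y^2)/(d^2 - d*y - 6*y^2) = (d - 8*y)/(d + 2*y)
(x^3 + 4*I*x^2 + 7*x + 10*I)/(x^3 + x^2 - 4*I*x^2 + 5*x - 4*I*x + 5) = (x^2 + 3*I*x + 10)/(x^2 + x*(1 - 5*I) - 5*I)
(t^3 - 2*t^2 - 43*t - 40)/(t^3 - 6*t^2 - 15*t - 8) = (t + 5)/(t + 1)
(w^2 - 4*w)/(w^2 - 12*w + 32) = w/(w - 8)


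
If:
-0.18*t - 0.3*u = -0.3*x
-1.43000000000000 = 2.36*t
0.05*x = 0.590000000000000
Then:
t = -0.61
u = 12.16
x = 11.80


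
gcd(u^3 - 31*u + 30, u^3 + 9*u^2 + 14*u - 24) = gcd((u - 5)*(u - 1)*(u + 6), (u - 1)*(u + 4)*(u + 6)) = u^2 + 5*u - 6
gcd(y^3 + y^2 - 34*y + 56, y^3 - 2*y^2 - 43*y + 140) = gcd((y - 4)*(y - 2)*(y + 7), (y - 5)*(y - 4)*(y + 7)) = y^2 + 3*y - 28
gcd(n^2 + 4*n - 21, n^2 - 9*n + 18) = n - 3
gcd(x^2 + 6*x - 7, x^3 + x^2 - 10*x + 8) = x - 1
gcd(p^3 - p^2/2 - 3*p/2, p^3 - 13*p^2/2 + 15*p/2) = p^2 - 3*p/2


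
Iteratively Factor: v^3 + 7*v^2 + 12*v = (v + 3)*(v^2 + 4*v) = v*(v + 3)*(v + 4)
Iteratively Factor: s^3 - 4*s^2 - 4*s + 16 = (s - 2)*(s^2 - 2*s - 8) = (s - 4)*(s - 2)*(s + 2)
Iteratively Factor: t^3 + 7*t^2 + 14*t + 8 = (t + 2)*(t^2 + 5*t + 4) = (t + 2)*(t + 4)*(t + 1)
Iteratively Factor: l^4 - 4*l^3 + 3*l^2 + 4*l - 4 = (l - 1)*(l^3 - 3*l^2 + 4) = (l - 2)*(l - 1)*(l^2 - l - 2) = (l - 2)*(l - 1)*(l + 1)*(l - 2)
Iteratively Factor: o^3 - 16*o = (o - 4)*(o^2 + 4*o) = o*(o - 4)*(o + 4)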